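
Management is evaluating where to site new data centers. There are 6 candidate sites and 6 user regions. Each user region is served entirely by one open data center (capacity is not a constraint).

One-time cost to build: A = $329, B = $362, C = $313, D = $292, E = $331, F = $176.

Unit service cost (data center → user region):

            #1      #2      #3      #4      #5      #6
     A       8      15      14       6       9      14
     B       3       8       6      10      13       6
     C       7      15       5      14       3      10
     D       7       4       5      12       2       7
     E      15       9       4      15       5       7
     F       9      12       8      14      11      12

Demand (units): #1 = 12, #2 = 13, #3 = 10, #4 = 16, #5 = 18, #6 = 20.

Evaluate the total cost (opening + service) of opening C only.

Each user region is assigned to its cheapest site among the open ones.
{C}: #1→C 7·12=84, #2→C 15·13=195, #3→C 5·10=50, #4→C 14·16=224, #5→C 3·18=54, #6→C 10·20=200. Service 807; fixed 313; total 1120.

Total cost: 1120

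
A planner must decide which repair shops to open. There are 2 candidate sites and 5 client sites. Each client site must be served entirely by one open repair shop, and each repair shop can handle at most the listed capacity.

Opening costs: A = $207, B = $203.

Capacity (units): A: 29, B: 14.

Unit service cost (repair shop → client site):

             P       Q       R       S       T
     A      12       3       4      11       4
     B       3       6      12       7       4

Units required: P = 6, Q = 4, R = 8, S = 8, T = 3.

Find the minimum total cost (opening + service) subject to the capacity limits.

Open {A}: P→A 12·6=72, Q→A 3·4=12, R→A 4·8=32, S→A 11·8=88, T→A 4·3=12.
Loads: A carries 29/29. Service 216; fixed 207; total 423.
Next best feasible plan costs 540.

Minimum total cost: 423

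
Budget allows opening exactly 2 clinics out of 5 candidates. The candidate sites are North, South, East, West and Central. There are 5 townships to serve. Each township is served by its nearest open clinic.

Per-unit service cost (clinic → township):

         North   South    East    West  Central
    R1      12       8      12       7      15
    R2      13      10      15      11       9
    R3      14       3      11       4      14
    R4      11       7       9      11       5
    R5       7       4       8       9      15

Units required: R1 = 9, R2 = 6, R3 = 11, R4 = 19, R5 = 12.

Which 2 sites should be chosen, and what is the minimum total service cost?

Choose South and Central; total service cost 302.

With exactly 2 open, each township uses its cheapest among the chosen.
{South, Central}: R1→South 8·9=72, R2→Central 9·6=54, R3→South 3·11=33, R4→Central 5·19=95, R5→South 4·12=48. Service cost 302.
{South, West}: service cost 337
{North, South}: service cost 346
Among all 10 size-2 choices, {South, Central} is lowest.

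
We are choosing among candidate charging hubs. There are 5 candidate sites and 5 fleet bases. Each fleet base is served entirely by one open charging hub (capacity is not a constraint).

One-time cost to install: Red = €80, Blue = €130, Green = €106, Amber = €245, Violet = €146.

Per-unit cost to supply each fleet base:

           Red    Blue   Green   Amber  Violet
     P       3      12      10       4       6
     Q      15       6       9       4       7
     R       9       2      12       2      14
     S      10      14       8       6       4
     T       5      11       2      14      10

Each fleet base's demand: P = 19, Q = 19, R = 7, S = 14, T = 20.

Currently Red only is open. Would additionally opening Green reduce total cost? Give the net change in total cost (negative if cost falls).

Current service cost with {Red}: 645.
Adding Green: each fleet base re-picks its cheapest; new service cost 443, saving 202.
Extra fixed cost: 106. Net change = 106 − 202 = -96.
(Totals: 725 → 629.)

Yes — net change −96 (cost falls by 96).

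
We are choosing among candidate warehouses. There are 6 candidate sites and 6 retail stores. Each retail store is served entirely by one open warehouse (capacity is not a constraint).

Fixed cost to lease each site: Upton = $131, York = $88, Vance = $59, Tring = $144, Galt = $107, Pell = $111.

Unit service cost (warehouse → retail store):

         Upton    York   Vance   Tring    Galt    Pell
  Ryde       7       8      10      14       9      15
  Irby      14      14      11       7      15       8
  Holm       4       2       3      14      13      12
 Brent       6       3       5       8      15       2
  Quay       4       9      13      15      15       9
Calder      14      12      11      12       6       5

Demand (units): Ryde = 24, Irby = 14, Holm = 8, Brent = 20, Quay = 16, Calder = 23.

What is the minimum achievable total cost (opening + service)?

For any fixed open set, each retail store goes to its cheapest open site; total = fixed + service.
{Upton, Pell}: Ryde→Upton 7·24=168, Irby→Pell 8·14=112, Holm→Upton 4·8=32, Brent→Pell 2·20=40, Quay→Upton 4·16=64, Calder→Pell 5·23=115. Service 531; fixed 242; total 773.
{York, Pell}: service 619 + fixed 199 = 818
{Upton, Vance, Pell}: service 523 + fixed 301 = 824
{Upton, York, Vance, Tring, Galt, Pell}: service 501 + fixed 640 = 1141
No other subset beats 773.

Minimum total cost: 773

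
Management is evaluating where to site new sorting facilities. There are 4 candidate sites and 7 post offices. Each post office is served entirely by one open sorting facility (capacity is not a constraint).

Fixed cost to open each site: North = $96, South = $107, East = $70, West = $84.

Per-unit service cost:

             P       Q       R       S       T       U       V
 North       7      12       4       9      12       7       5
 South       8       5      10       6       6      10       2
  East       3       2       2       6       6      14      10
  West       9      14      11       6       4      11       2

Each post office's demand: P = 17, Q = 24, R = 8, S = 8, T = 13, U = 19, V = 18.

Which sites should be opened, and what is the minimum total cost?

For any fixed open set, each post office goes to its cheapest open site; total = fixed + service.
{East, West}: P→East 3·17=51, Q→East 2·24=48, R→East 2·8=16, S→East 6·8=48, T→West 4·13=52, U→West 11·19=209, V→West 2·18=36. Service 460; fixed 154; total 614.
{North, East}: service 464 + fixed 166 = 630
{North, East, West}: service 384 + fixed 250 = 634
{North, South, East, West}: service 384 + fixed 357 = 741
(All 15 nonempty subsets were checked; East and West is lowest.)

Open East and West; minimum total cost 614.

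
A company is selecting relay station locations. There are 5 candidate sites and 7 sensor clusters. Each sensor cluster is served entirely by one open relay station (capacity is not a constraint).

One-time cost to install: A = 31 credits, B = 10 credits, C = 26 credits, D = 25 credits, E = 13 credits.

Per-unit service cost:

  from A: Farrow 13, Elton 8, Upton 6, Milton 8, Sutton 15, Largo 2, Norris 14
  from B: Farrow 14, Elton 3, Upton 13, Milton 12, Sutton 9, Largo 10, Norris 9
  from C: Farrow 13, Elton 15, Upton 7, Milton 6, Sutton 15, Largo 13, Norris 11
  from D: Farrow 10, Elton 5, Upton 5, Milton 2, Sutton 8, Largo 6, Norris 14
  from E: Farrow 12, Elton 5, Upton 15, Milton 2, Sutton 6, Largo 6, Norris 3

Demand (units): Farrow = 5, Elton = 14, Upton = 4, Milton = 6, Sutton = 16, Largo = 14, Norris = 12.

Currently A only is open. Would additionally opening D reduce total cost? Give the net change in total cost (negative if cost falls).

Current service cost with {A}: 685.
Adding D: each sensor cluster re-picks its cheapest; new service cost 476, saving 209.
Extra fixed cost: 25. Net change = 25 − 209 = -184.
(Totals: 716 → 532.)

Yes — net change −184 (cost falls by 184).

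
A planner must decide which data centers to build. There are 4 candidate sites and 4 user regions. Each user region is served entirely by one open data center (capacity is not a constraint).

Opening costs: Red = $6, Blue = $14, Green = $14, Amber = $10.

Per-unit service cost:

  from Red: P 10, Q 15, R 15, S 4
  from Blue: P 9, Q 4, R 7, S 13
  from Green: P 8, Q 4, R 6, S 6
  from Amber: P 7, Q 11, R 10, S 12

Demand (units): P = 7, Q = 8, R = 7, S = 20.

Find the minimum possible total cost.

For any fixed open set, each user region goes to its cheapest open site; total = fixed + service.
{Red, Green}: P→Green 8·7=56, Q→Green 4·8=32, R→Green 6·7=42, S→Red 4·20=80. Service 210; fixed 20; total 230.
{Red, Green, Amber}: P→Amber 7·7=49, Q→Green 4·8=32, R→Green 6·7=42, S→Red 4·20=80. Service 203; fixed 30; total 233.
{Red, Blue, Amber}: service 210 + fixed 30 = 240
{Red, Blue, Green, Amber}: service 203 + fixed 44 = 247
No other subset beats 230.

Minimum total cost: 230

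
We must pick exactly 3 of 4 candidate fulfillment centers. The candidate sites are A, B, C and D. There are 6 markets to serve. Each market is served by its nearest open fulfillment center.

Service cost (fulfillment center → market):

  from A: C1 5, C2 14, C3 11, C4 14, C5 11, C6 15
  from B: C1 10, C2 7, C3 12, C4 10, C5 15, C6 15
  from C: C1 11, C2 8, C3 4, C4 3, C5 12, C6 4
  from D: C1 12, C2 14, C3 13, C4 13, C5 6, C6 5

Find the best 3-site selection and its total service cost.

With exactly 3 open, each market uses its cheapest among the chosen.
{A, C, D}: C1→A 5, C2→C 8, C3→C 4, C4→C 3, C5→D 6, C6→C 4. Service cost 30.
{A, B, C}: service cost 34
{B, C, D}: service cost 34
Among all 4 size-3 choices, {A, C, D} is lowest.

Choose A, C and D; total service cost 30.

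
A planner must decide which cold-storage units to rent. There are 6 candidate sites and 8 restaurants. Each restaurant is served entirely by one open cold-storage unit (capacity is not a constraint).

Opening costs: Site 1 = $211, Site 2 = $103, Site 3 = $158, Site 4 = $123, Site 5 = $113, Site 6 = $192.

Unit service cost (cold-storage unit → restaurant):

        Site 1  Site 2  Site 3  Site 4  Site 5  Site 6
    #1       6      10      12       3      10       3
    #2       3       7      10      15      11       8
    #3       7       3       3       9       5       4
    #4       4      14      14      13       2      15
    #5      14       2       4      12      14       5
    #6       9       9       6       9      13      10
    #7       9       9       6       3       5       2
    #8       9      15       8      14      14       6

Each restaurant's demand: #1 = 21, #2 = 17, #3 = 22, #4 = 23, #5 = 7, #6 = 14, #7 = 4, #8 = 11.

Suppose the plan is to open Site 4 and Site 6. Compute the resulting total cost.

Each restaurant is assigned to its cheapest site among the open ones.
{Site 4, Site 6}: #1→Site 4 3·21=63, #2→Site 6 8·17=136, #3→Site 6 4·22=88, #4→Site 4 13·23=299, #5→Site 6 5·7=35, #6→Site 4 9·14=126, #7→Site 6 2·4=8, #8→Site 6 6·11=66. Service 821; fixed 315; total 1136.

Total cost: 1136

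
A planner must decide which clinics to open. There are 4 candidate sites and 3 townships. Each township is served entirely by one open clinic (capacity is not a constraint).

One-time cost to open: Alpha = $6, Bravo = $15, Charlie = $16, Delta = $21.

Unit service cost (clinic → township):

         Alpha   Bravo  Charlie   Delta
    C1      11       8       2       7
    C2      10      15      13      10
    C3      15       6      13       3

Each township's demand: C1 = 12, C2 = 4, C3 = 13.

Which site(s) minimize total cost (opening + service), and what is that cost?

Open Charlie and Delta; minimum total cost 140.

For any fixed open set, each township goes to its cheapest open site; total = fixed + service.
{Charlie, Delta}: C1→Charlie 2·12=24, C2→Delta 10·4=40, C3→Delta 3·13=39. Service 103; fixed 37; total 140.
{Alpha, Charlie, Delta}: C1→Charlie 2·12=24, C2→Alpha 10·4=40, C3→Delta 3·13=39. Service 103; fixed 43; total 146.
{Bravo, Charlie, Delta}: service 103 + fixed 52 = 155
{Alpha, Bravo, Charlie, Delta}: service 103 + fixed 58 = 161
No other subset beats 140.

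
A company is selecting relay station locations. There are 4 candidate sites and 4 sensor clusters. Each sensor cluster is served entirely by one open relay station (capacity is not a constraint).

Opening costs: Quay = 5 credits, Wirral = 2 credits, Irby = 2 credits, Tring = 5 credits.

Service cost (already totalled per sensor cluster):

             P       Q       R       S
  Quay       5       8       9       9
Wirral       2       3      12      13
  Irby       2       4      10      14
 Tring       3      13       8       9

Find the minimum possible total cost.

For any fixed open set, each sensor cluster goes to its cheapest open site; total = fixed + service.
{Wirral, Tring}: P→Wirral 2, Q→Wirral 3, R→Tring 8, S→Tring 9. Service 22; fixed 7; total 29.
{Quay, Wirral}: service 23 + fixed 7 = 30
{Irby, Tring}: service 23 + fixed 7 = 30
{Quay, Wirral, Irby, Tring}: P→Wirral 2, Q→Wirral 3, R→Tring 8, S→Quay 9. Service 22; fixed 14; total 36.
No other subset beats 29.

Minimum total cost: 29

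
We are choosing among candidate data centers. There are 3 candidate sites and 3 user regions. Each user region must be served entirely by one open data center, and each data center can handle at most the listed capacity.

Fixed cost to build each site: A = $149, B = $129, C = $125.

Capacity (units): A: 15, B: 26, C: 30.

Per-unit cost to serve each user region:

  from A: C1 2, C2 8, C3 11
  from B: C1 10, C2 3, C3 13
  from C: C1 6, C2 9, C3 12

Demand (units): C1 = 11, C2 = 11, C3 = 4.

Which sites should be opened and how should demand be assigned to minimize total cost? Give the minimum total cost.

Open {B}: C1→B 10·11=110, C2→B 3·11=33, C3→B 13·4=52.
Loads: B carries 26/26. Service 195; fixed 129; total 324.
Next best feasible plan costs 338.

Minimum total cost: 324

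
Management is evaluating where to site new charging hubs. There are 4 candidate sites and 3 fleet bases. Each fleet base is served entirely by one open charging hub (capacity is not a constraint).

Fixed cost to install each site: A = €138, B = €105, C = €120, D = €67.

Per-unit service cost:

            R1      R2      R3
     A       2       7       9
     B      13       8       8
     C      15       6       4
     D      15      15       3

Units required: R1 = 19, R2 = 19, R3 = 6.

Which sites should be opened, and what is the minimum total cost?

For any fixed open set, each fleet base goes to its cheapest open site; total = fixed + service.
{A}: R1→A 2·19=38, R2→A 7·19=133, R3→A 9·6=54. Service 225; fixed 138; total 363.
{A, D}: R1→A 2·19=38, R2→A 7·19=133, R3→D 3·6=18. Service 189; fixed 205; total 394.
{A, C}: R1→A 2·19=38, R2→C 6·19=114, R3→C 4·6=24. Service 176; fixed 258; total 434.
{A, B, C, D}: service 170 + fixed 430 = 600
No other subset beats 363.

Open A only; minimum total cost 363.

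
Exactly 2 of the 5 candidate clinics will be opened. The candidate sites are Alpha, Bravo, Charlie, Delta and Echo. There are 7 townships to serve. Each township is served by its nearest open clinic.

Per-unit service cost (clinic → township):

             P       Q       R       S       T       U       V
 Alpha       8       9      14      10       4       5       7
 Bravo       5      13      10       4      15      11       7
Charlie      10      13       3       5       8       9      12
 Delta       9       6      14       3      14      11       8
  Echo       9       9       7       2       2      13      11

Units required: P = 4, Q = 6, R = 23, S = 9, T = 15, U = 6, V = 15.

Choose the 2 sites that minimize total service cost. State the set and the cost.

Choose Alpha and Charlie; total service cost 395.

With exactly 2 open, each township uses its cheapest among the chosen.
{Alpha, Charlie}: P→Alpha 8·4=32, Q→Alpha 9·6=54, R→Charlie 3·23=69, S→Charlie 5·9=45, T→Alpha 4·15=60, U→Alpha 5·6=30, V→Alpha 7·15=105. Service cost 395.
{Charlie, Echo}: service cost 426
{Alpha, Echo}: service cost 430
Among all 10 size-2 choices, {Alpha, Charlie} is lowest.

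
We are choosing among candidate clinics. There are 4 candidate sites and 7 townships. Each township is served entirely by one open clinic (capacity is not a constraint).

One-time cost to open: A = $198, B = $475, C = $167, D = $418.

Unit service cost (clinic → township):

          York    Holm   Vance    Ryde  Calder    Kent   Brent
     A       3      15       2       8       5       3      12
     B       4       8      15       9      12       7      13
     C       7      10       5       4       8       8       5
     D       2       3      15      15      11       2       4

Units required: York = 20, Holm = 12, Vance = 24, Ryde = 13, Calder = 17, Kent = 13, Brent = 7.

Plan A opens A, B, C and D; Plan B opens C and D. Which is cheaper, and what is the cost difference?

Plan B is cheaper by 550.

Plan A: {A, B, C, D}: York→D 2·20=40, Holm→D 3·12=36, Vance→A 2·24=48, Ryde→C 4·13=52, Calder→A 5·17=85, Kent→D 2·13=26, Brent→D 4·7=28. Service 315; fixed 1258; total 1573.
Plan B: {C, D}: York→D 2·20=40, Holm→D 3·12=36, Vance→C 5·24=120, Ryde→C 4·13=52, Calder→C 8·17=136, Kent→D 2·13=26, Brent→D 4·7=28. Service 438; fixed 585; total 1023.
Difference: |1573 − 1023| = 550.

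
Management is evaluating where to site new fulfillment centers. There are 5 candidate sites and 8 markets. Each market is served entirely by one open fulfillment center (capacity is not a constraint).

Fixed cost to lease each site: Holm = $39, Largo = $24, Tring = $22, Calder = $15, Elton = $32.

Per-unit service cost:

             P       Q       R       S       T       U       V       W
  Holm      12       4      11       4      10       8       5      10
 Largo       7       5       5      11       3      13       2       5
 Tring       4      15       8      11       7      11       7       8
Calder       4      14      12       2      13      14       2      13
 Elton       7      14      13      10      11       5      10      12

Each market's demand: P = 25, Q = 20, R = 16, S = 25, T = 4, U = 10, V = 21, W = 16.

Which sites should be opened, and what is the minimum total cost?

Open Largo, Calder and Elton; minimum total cost 585.

For any fixed open set, each market goes to its cheapest open site; total = fixed + service.
{Largo, Calder, Elton}: P→Calder 4·25=100, Q→Largo 5·20=100, R→Largo 5·16=80, S→Calder 2·25=50, T→Largo 3·4=12, U→Elton 5·10=50, V→Largo 2·21=42, W→Largo 5·16=80. Service 514; fixed 71; total 585.
{Holm, Largo, Calder}: service 524 + fixed 78 = 602
{Holm, Largo, Calder, Elton}: service 494 + fixed 110 = 604
{Holm, Largo, Tring, Calder, Elton}: P→Tring 4·25=100, Q→Holm 4·20=80, R→Largo 5·16=80, S→Calder 2·25=50, T→Largo 3·4=12, U→Elton 5·10=50, V→Largo 2·21=42, W→Largo 5·16=80. Service 494; fixed 132; total 626.
No other subset beats 585.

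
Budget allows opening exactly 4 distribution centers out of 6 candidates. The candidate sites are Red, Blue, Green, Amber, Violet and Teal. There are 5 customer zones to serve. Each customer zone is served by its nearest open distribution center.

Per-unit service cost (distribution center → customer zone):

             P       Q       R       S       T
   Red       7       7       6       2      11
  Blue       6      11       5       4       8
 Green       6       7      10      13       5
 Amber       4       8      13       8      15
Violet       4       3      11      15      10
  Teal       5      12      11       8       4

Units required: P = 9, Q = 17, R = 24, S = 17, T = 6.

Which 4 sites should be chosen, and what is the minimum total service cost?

Choose Red, Blue, Violet and Teal; total service cost 265.

With exactly 4 open, each customer zone uses its cheapest among the chosen.
{Red, Blue, Violet, Teal}: P→Violet 4·9=36, Q→Violet 3·17=51, R→Blue 5·24=120, S→Red 2·17=34, T→Teal 4·6=24. Service cost 265.
{Red, Blue, Green, Violet}: service cost 271
{Red, Blue, Amber, Violet}: service cost 289
Among all 15 size-4 choices, {Red, Blue, Violet, Teal} is lowest.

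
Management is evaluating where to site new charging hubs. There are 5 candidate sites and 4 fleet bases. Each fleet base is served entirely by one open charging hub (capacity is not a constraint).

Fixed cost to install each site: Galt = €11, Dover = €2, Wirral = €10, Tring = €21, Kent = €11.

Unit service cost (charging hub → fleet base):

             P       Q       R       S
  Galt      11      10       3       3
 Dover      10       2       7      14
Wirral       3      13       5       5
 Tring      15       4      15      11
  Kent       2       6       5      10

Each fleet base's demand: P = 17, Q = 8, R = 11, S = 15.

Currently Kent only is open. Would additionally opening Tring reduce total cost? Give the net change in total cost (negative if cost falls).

No — net change +5 (cost rises by 5).

Current service cost with {Kent}: 287.
Adding Tring: each fleet base re-picks its cheapest; new service cost 271, saving 16.
Extra fixed cost: 21. Net change = 21 − 16 = 5.
(Totals: 298 → 303.)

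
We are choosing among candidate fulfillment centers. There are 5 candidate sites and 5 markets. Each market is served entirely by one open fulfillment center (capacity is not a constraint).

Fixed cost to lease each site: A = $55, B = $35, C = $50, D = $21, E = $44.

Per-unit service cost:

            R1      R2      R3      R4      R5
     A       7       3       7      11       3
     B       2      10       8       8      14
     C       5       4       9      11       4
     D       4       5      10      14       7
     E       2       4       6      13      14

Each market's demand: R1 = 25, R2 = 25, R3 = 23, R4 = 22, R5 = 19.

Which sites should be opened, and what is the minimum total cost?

For any fixed open set, each market goes to its cheapest open site; total = fixed + service.
{A, B}: R1→B 2·25=50, R2→A 3·25=75, R3→A 7·23=161, R4→B 8·22=176, R5→A 3·19=57. Service 519; fixed 90; total 609.
{A, B, D}: R1→B 2·25=50, R2→A 3·25=75, R3→A 7·23=161, R4→B 8·22=176, R5→A 3·19=57. Service 519; fixed 111; total 630.
{A, B, E}: service 496 + fixed 134 = 630
{A, B, C, D, E}: service 496 + fixed 205 = 701
No other subset beats 609.

Open A and B; minimum total cost 609.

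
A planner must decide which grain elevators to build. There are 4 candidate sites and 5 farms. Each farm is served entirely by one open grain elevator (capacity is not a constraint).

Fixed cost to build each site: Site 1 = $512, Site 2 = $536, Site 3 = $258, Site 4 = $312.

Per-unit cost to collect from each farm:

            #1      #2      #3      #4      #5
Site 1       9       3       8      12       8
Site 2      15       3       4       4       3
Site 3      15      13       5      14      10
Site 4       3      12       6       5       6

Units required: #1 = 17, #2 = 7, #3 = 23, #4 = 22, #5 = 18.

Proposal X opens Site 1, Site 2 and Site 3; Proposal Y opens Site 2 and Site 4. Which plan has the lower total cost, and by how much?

Proposal Y is cheaper by 560.

Proposal X: {Site 1, Site 2, Site 3}: #1→Site 1 9·17=153, #2→Site 1 3·7=21, #3→Site 2 4·23=92, #4→Site 2 4·22=88, #5→Site 2 3·18=54. Service 408; fixed 1306; total 1714.
Proposal Y: {Site 2, Site 4}: #1→Site 4 3·17=51, #2→Site 2 3·7=21, #3→Site 2 4·23=92, #4→Site 2 4·22=88, #5→Site 2 3·18=54. Service 306; fixed 848; total 1154.
Difference: |1714 − 1154| = 560.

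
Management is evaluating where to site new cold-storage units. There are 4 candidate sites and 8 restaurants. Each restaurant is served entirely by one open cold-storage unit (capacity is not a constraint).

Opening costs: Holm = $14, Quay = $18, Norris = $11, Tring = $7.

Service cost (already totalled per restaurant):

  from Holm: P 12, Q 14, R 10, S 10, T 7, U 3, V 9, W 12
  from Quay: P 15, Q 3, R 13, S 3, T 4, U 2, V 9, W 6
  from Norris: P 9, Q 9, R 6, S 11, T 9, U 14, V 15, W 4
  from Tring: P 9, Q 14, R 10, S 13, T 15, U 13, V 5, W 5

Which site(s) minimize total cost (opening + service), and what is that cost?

For any fixed open set, each restaurant goes to its cheapest open site; total = fixed + service.
{Quay, Tring}: P→Tring 9, Q→Quay 3, R→Tring 10, S→Quay 3, T→Quay 4, U→Quay 2, V→Tring 5, W→Tring 5. Service 41; fixed 25; total 66.
{Quay, Norris}: service 40 + fixed 29 = 69
{Quay, Norris, Tring}: P→Norris 9, Q→Quay 3, R→Norris 6, S→Quay 3, T→Quay 4, U→Quay 2, V→Tring 5, W→Norris 4. Service 36; fixed 36; total 72.
{Holm, Quay, Norris, Tring}: P→Norris 9, Q→Quay 3, R→Norris 6, S→Quay 3, T→Quay 4, U→Quay 2, V→Tring 5, W→Norris 4. Service 36; fixed 50; total 86.
No other subset beats 66.

Open Quay and Tring; minimum total cost 66.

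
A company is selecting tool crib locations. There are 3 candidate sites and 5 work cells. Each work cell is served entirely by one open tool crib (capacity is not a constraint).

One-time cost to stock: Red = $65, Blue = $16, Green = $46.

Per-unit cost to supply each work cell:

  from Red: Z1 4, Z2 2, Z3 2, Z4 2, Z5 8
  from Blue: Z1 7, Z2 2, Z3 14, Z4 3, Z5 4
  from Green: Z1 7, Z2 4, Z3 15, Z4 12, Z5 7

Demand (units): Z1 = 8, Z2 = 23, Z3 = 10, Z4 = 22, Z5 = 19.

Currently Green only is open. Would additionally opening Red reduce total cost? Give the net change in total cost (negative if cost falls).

Current service cost with {Green}: 695.
Adding Red: each work cell re-picks its cheapest; new service cost 275, saving 420.
Extra fixed cost: 65. Net change = 65 − 420 = -355.
(Totals: 741 → 386.)

Yes — net change −355 (cost falls by 355).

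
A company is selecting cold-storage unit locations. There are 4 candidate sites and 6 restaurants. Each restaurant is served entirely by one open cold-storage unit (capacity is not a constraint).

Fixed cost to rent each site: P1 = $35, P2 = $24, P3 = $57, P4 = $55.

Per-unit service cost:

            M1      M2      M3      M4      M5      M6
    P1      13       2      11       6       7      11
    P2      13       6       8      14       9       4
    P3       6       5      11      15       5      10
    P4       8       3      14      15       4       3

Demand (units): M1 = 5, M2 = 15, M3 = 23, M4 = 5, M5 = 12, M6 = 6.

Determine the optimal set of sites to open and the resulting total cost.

Open P1, P2 and P4; minimum total cost 464.

For any fixed open set, each restaurant goes to its cheapest open site; total = fixed + service.
{P1, P2, P4}: M1→P4 8·5=40, M2→P1 2·15=30, M3→P2 8·23=184, M4→P1 6·5=30, M5→P4 4·12=48, M6→P4 3·6=18. Service 350; fixed 114; total 464.
{P1, P2, P3}: service 358 + fixed 116 = 474
{P1, P2}: service 417 + fixed 59 = 476
{P1, P2, P3, P4}: M1→P3 6·5=30, M2→P1 2·15=30, M3→P2 8·23=184, M4→P1 6·5=30, M5→P4 4·12=48, M6→P4 3·6=18. Service 340; fixed 171; total 511.
No other subset beats 464.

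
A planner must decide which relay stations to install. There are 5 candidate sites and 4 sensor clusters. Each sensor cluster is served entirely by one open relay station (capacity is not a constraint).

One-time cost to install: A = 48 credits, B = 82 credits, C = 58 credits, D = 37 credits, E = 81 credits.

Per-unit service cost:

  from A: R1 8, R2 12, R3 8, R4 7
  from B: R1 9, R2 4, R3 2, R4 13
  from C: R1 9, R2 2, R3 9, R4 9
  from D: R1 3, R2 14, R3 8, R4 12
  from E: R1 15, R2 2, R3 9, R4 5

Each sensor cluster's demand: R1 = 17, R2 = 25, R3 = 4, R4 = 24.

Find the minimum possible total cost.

Minimum total cost: 371

For any fixed open set, each sensor cluster goes to its cheapest open site; total = fixed + service.
{D, E}: R1→D 3·17=51, R2→E 2·25=50, R3→D 8·4=32, R4→E 5·24=120. Service 253; fixed 118; total 371.
{A, D, E}: R1→D 3·17=51, R2→E 2·25=50, R3→A 8·4=32, R4→E 5·24=120. Service 253; fixed 166; total 419.
{B, D, E}: service 229 + fixed 200 = 429
{A, B, C, D, E}: service 229 + fixed 306 = 535
No other subset beats 371.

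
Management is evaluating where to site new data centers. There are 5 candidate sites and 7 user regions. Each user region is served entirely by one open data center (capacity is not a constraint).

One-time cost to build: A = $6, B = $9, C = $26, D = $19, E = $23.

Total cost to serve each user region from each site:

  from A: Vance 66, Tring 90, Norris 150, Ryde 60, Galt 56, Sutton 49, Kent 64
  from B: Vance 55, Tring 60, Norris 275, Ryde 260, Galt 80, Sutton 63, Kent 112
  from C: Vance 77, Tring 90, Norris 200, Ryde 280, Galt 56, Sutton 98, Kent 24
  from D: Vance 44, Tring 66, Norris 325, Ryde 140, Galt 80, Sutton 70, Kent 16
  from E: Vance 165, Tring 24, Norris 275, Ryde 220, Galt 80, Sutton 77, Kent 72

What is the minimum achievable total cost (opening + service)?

Minimum total cost: 447

For any fixed open set, each user region goes to its cheapest open site; total = fixed + service.
{A, D, E}: Vance→D 44, Tring→E 24, Norris→A 150, Ryde→A 60, Galt→A 56, Sutton→A 49, Kent→D 16. Service 399; fixed 48; total 447.
{A, B, D, E}: service 399 + fixed 57 = 456
{A, D}: Vance→D 44, Tring→D 66, Norris→A 150, Ryde→A 60, Galt→A 56, Sutton→A 49, Kent→D 16. Service 441; fixed 25; total 466.
{A, B, C, D, E}: service 399 + fixed 83 = 482
No other subset beats 447.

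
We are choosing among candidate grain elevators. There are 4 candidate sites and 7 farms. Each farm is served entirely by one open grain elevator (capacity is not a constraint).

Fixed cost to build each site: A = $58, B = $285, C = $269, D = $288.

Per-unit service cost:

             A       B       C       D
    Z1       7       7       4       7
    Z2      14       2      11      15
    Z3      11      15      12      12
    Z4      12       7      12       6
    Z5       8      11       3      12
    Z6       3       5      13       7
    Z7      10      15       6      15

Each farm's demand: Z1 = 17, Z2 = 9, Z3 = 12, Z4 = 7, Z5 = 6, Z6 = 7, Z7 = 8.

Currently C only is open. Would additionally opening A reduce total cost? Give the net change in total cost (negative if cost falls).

Current service cost with {C}: 552.
Adding A: each farm re-picks its cheapest; new service cost 470, saving 82.
Extra fixed cost: 58. Net change = 58 − 82 = -24.
(Totals: 821 → 797.)

Yes — net change −24 (cost falls by 24).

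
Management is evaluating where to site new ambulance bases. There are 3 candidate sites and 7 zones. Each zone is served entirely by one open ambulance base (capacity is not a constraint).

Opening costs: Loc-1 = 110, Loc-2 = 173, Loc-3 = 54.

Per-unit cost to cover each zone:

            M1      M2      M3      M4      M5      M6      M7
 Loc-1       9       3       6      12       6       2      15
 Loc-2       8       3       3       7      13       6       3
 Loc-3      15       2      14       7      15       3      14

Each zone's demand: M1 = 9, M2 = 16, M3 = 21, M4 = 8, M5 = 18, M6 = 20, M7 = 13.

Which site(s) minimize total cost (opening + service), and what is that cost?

Open Loc-1 and Loc-2; minimum total cost 709.

For any fixed open set, each zone goes to its cheapest open site; total = fixed + service.
{Loc-1, Loc-2}: M1→Loc-2 8·9=72, M2→Loc-1 3·16=48, M3→Loc-2 3·21=63, M4→Loc-2 7·8=56, M5→Loc-1 6·18=108, M6→Loc-1 2·20=40, M7→Loc-2 3·13=39. Service 426; fixed 283; total 709.
{Loc-1, Loc-2, Loc-3}: service 410 + fixed 337 = 747
{Loc-2, Loc-3}: service 556 + fixed 227 = 783
{Loc-3}: service 1029 + fixed 54 = 1083
No other subset beats 709.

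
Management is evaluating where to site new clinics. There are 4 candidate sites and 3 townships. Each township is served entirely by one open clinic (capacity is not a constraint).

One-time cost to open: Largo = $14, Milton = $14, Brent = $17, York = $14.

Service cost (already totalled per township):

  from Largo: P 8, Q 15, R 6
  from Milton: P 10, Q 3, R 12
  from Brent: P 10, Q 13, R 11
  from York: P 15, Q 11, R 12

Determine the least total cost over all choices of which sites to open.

For any fixed open set, each township goes to its cheapest open site; total = fixed + service.
{Milton}: P→Milton 10, Q→Milton 3, R→Milton 12. Service 25; fixed 14; total 39.
{Largo}: service 29 + fixed 14 = 43
{Largo, Milton}: P→Largo 8, Q→Milton 3, R→Largo 6. Service 17; fixed 28; total 45.
{Largo, Milton, Brent, York}: service 17 + fixed 59 = 76
No other subset beats 39.

Minimum total cost: 39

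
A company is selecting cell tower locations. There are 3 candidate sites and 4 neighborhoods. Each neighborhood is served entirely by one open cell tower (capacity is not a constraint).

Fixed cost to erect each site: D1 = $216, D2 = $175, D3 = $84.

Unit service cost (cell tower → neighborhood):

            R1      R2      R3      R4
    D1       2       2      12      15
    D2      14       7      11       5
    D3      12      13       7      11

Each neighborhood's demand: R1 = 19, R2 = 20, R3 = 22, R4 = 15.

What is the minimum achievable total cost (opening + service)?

For any fixed open set, each neighborhood goes to its cheapest open site; total = fixed + service.
{D1, D3}: R1→D1 2·19=38, R2→D1 2·20=40, R3→D3 7·22=154, R4→D3 11·15=165. Service 397; fixed 300; total 697.
{D1, D2, D3}: service 307 + fixed 475 = 782
{D1}: service 567 + fixed 216 = 783
{D3}: service 807 + fixed 84 = 891
No other subset beats 697.

Minimum total cost: 697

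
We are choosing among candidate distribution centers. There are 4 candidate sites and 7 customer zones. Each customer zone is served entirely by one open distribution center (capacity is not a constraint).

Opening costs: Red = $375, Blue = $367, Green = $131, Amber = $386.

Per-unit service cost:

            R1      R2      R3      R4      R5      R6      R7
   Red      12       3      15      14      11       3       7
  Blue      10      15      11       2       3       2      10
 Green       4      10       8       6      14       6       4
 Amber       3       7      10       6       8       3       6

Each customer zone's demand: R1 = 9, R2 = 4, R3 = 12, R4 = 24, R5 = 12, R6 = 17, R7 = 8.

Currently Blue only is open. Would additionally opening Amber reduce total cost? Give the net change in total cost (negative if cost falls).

Current service cost with {Blue}: 480.
Adding Amber: each customer zone re-picks its cheapest; new service cost 341, saving 139.
Extra fixed cost: 386. Net change = 386 − 139 = 247.
(Totals: 847 → 1094.)

No — net change +247 (cost rises by 247).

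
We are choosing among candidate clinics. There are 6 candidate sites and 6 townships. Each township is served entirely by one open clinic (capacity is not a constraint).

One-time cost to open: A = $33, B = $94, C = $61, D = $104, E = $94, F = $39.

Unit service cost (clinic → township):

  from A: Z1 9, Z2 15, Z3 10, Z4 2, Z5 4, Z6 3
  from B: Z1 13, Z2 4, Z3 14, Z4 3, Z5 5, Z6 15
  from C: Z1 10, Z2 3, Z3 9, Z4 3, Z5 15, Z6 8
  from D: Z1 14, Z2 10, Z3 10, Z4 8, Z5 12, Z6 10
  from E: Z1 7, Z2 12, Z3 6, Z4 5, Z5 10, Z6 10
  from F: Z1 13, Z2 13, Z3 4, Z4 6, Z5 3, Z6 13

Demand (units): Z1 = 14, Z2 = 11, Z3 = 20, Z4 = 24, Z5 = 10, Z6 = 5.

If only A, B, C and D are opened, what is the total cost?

Each township is assigned to its cheapest site among the open ones.
{A, B, C, D}: Z1→A 9·14=126, Z2→C 3·11=33, Z3→C 9·20=180, Z4→A 2·24=48, Z5→A 4·10=40, Z6→A 3·5=15. Service 442; fixed 292; total 734.

Total cost: 734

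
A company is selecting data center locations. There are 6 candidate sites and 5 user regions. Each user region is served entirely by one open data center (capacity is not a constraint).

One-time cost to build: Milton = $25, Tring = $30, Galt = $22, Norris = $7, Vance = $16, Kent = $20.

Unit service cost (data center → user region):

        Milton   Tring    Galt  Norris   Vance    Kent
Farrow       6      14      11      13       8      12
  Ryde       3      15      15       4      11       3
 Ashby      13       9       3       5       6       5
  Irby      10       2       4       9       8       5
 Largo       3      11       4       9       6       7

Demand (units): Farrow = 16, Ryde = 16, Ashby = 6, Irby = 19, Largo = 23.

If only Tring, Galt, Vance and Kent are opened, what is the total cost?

Each user region is assigned to its cheapest site among the open ones.
{Tring, Galt, Vance, Kent}: Farrow→Vance 8·16=128, Ryde→Kent 3·16=48, Ashby→Galt 3·6=18, Irby→Tring 2·19=38, Largo→Galt 4·23=92. Service 324; fixed 88; total 412.

Total cost: 412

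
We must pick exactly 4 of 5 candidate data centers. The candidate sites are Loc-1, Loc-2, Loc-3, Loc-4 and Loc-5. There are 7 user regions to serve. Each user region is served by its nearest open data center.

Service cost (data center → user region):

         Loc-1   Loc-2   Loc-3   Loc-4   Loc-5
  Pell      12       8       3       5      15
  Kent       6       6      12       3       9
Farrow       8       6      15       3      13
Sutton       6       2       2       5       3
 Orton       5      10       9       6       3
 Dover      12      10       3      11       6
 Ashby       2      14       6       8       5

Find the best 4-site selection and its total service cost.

Choose Loc-1, Loc-3, Loc-4 and Loc-5; total service cost 19.

With exactly 4 open, each user region uses its cheapest among the chosen.
{Loc-1, Loc-3, Loc-4, Loc-5}: Pell→Loc-3 3, Kent→Loc-4 3, Farrow→Loc-4 3, Sutton→Loc-3 2, Orton→Loc-5 3, Dover→Loc-3 3, Ashby→Loc-1 2. Service cost 19.
{Loc-1, Loc-2, Loc-3, Loc-4}: service cost 21
{Loc-2, Loc-3, Loc-4, Loc-5}: service cost 22
Among all 5 size-4 choices, {Loc-1, Loc-3, Loc-4, Loc-5} is lowest.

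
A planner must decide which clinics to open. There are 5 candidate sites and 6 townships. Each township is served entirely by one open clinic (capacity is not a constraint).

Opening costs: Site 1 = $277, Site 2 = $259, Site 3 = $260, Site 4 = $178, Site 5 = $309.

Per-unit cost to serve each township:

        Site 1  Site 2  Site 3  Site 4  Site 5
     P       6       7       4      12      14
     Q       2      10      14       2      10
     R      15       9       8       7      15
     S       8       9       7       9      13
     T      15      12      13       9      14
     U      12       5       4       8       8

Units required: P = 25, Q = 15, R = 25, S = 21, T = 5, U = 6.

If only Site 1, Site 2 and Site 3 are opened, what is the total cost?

Total cost: 1357

Each township is assigned to its cheapest site among the open ones.
{Site 1, Site 2, Site 3}: P→Site 3 4·25=100, Q→Site 1 2·15=30, R→Site 3 8·25=200, S→Site 3 7·21=147, T→Site 2 12·5=60, U→Site 3 4·6=24. Service 561; fixed 796; total 1357.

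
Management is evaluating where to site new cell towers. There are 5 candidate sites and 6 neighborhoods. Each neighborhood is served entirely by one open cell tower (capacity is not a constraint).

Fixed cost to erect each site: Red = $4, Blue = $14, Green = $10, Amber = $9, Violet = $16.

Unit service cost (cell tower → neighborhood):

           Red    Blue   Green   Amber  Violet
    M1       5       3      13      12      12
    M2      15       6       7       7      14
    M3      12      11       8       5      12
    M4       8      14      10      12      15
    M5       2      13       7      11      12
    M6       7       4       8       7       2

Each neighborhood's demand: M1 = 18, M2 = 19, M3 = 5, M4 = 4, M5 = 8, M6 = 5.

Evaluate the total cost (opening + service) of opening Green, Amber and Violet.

Each neighborhood is assigned to its cheapest site among the open ones.
{Green, Amber, Violet}: M1→Amber 12·18=216, M2→Green 7·19=133, M3→Amber 5·5=25, M4→Green 10·4=40, M5→Green 7·8=56, M6→Violet 2·5=10. Service 480; fixed 35; total 515.

Total cost: 515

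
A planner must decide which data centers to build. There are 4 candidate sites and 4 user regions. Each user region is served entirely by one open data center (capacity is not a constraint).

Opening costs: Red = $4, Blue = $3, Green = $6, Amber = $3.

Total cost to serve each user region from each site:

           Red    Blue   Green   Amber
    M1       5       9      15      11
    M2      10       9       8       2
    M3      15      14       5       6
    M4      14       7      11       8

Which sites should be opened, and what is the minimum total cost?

For any fixed open set, each user region goes to its cheapest open site; total = fixed + service.
{Red, Amber}: M1→Red 5, M2→Amber 2, M3→Amber 6, M4→Amber 8. Service 21; fixed 7; total 28.
{Red, Blue, Amber}: service 20 + fixed 10 = 30
{Blue, Amber}: M1→Blue 9, M2→Amber 2, M3→Amber 6, M4→Blue 7. Service 24; fixed 6; total 30.
{Red, Blue, Green, Amber}: M1→Red 5, M2→Amber 2, M3→Green 5, M4→Blue 7. Service 19; fixed 16; total 35.
No other subset beats 28.

Open Red and Amber; minimum total cost 28.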